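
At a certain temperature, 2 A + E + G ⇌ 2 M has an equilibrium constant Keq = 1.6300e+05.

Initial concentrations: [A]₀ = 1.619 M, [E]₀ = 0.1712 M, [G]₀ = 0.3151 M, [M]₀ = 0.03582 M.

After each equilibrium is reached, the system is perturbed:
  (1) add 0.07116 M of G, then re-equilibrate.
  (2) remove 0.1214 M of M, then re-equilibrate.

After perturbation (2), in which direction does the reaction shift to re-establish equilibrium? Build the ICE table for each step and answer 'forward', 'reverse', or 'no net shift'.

Q₀ = 0.009074 vs Keq = 1.6300e+05 ⇒ Q<K, forward
Step 1:
                  A         E         G         M
  Initial     1.619    0.1712    0.3151   0.03582
  Change    -0.3424   -0.1712   -0.1712    0.3424
  Equil       1.277 3.7419e-06    0.1439    0.3782
  solve Keq expr → x = 0.1712; check Q = 1.6300e+05
Then add 0.07116 M of G.
Step 2:
                  A         E         G         M
  Initial     1.277 3.7419e-06    0.2151    0.3782
  Change  -2.4761e-06 -1.2381e-06 -1.2381e-06 2.4761e-06
  Equil       1.277 2.5039e-06    0.2151    0.3782
  solve Keq expr → x = 1.2381e-06; check Q = 1.6300e+05
Then remove 0.1214 M of M.
Step 3:
                  A         E         G         M
  Initial     1.277 2.5039e-06    0.2151    0.2568
  Change  -2.6988e-06 -1.3494e-06 -1.3494e-06 2.6988e-06
  Equil       1.277 1.1545e-06    0.2151    0.2568
  solve Keq expr → x = 1.3494e-06; check Q = 1.6300e+05

Direction: forward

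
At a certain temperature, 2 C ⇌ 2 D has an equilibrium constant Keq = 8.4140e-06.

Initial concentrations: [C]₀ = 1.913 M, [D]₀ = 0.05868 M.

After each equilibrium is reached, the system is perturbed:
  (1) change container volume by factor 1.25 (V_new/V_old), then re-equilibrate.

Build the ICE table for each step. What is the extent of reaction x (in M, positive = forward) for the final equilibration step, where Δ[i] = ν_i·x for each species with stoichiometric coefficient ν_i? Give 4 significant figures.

x = 0 M

Q₀ = 9.4091e-04 vs Keq = 8.4140e-06 ⇒ Q>K, reverse
Step 1:
                  C         D
  init        1.913   0.05868
  Δ         0.05298  -0.05298
  eq          1.966  0.005703
  solve Keq expr → x = -0.02649; check Q = 8.4140e-06
Then change container volume by factor 1.25 (V_new/V_old).
Step 2:
                  C         D
  init        1.573  0.004562
  Δ               0         0
  eq          1.573  0.004562
  solve Keq expr → x = 0; check Q = 8.4140e-06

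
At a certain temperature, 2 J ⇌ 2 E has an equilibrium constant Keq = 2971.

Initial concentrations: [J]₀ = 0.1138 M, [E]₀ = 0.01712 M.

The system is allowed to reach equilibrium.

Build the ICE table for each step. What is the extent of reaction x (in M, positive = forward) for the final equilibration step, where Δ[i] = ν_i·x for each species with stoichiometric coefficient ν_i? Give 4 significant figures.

Q₀ = 0.02263 vs Keq = 2971 ⇒ Q<K, forward
Step 1:
                    J           E
  Initial      0.1138     0.01712
  Change      -0.1114      0.1114
  Equil      0.002359      0.1286
  solve Keq expr → x = 0.05572; check Q = 2971

x = 0.05572 M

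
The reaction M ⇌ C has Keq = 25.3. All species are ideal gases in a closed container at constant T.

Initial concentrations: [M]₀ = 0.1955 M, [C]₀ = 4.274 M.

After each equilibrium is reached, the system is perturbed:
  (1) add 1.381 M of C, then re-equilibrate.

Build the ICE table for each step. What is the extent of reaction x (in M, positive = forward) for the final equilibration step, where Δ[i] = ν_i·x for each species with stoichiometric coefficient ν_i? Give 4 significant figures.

x = -0.05251 M

Q₀ = 21.86 vs Keq = 25.3 ⇒ Q<K, forward
Step 1:
                  M         C
  Initial    0.1955     4.274
  Change   -0.02556   0.02556
  Equil      0.1699       4.3
  solve Keq expr → x = 0.02556; check Q = 25.3
Then add 1.381 M of C.
Step 2:
                  M         C
  Initial    0.1699     5.681
  Change    0.05251  -0.05251
  Equil      0.2225     5.628
  solve Keq expr → x = -0.05251; check Q = 25.3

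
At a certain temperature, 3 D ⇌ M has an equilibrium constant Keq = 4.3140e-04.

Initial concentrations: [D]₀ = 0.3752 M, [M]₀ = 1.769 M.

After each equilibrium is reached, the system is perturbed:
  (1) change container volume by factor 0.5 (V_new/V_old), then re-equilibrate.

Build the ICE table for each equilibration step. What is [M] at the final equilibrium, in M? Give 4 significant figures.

Q₀ = 33.49 vs Keq = 4.3140e-04 ⇒ Q>K, reverse
Step 1:
                    D           M
  init         0.3752       1.769
  Δ             5.095      -1.698
  eq             5.47     0.07062
  solve Keq expr → x = -1.698; check Q = 4.3140e-04
Then change container volume by factor 0.5 (V_new/V_old).
Step 2:
                    D           M
  init          10.94      0.1412
  Δ           -0.8902      0.2967
  eq            10.05       0.438
  solve Keq expr → x = 0.2967; check Q = 4.3140e-04

[M]_eq = 0.438 M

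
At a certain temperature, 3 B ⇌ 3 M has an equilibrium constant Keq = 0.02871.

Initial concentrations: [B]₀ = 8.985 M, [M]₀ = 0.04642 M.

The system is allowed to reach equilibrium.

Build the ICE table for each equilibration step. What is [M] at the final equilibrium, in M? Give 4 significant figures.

Q₀ = 1.3790e-07 vs Keq = 0.02871 ⇒ Q<K, forward
Step 1:
                    B           M
  init          8.985     0.04642
  Δ            -2.071       2.071
  eq            6.914       2.117
  solve Keq expr → x = 0.6903; check Q = 0.02871

[M]_eq = 2.117 M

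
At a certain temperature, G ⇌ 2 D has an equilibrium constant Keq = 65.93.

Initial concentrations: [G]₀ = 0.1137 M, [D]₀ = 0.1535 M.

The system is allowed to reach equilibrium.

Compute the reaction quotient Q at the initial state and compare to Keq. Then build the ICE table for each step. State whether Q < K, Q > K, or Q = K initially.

Q₀ = 0.2072 vs Keq = 65.93 ⇒ Q<K, forward
Step 1:
                   G          D
  I           0.1137     0.1535
  C          -0.1115     0.2231
  E         0.002151     0.3766
  solve Keq expr → x = 0.1115; check Q = 65.93

Q₀ = 0.2072; Q < K (proceeds forward)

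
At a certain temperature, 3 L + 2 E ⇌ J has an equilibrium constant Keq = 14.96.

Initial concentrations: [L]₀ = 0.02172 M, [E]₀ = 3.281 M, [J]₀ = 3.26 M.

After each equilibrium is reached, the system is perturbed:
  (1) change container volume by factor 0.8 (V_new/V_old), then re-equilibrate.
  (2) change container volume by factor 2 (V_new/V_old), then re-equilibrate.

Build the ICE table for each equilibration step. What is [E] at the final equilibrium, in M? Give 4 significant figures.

Q₀ = 2.9555e+04 vs Keq = 14.96 ⇒ Q>K, reverse
Step 1:
                    L           E           J
  Initial     0.02172       3.281        3.26
  Change       0.2401      0.1601    -0.08004
  Equil        0.2618       3.441        3.18
  solve Keq expr → x = -0.08004; check Q = 14.96
Then change container volume by factor 0.8 (V_new/V_old).
Step 2:
                    L           E           J
  Initial      0.3273       4.301       3.975
  Change      -0.0816     -0.0544      0.0272
  Equil        0.2457       4.247       4.002
  solve Keq expr → x = 0.0272; check Q = 14.96
Then change container volume by factor 2 (V_new/V_old).
Step 3:
                    L           E           J
  Initial      0.1228       2.123       2.001
  Change       0.1731      0.1154    -0.05769
  Equil        0.2959       2.239       1.943
  solve Keq expr → x = -0.05769; check Q = 14.96

[E]_eq = 2.239 M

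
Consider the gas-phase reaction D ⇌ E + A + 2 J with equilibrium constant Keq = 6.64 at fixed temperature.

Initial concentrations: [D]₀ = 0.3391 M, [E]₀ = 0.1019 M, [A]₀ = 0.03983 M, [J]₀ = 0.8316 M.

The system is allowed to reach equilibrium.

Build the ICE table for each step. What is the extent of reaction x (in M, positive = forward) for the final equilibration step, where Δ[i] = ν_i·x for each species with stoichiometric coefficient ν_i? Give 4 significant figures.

x = 0.2977 M

Q₀ = 0.008277 vs Keq = 6.64 ⇒ Q<K, forward
Step 1:
                  D         E         A         J
  init       0.3391    0.1019   0.03983    0.8316
  Δ         -0.2977    0.2977    0.2977    0.5955
  eq        0.04137    0.3996    0.3376     1.427
  solve Keq expr → x = 0.2977; check Q = 6.64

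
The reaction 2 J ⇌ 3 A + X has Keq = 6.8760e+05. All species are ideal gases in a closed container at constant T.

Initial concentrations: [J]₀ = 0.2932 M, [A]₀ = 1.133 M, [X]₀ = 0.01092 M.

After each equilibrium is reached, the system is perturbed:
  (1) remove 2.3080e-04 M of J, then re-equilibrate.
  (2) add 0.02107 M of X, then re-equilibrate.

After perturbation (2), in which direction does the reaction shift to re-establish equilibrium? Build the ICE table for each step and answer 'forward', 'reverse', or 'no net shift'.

Q₀ = 0.1847 vs Keq = 6.8760e+05 ⇒ Q<K, forward
Step 1:
                   J          A          X
  Initial     0.2932      1.133    0.01092
  Change     -0.2923     0.4384     0.1461
  Equil   9.4140e-04      1.571      0.157
  solve Keq expr → x = 0.1461; check Q = 6.8760e+05
Then remove 2.3080e-04 M of J.
Step 2:
                   J          A          X
  Initial 7.1060e-04      1.571      0.157
  Change  2.3014e-04 -3.4522e-04 -1.1507e-04
  Equil   9.4075e-04      1.571     0.1569
  solve Keq expr → x = -1.1507e-04; check Q = 6.8760e+05
Then add 0.02107 M of X.
Step 3:
                   J          A          X
  Initial 9.4075e-04      1.571      0.178
  Change  6.0991e-05 -9.1486e-05 -3.0495e-05
  Equil     0.001002      1.571      0.178
  solve Keq expr → x = -3.0495e-05; check Q = 6.8760e+05

Direction: reverse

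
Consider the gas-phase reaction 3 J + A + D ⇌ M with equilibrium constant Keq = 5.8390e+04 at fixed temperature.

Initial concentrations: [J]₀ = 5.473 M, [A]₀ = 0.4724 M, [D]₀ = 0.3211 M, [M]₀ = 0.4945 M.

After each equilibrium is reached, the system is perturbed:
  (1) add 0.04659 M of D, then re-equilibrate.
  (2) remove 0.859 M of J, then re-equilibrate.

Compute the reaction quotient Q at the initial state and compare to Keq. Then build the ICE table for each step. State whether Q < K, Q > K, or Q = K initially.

Q₀ = 0.01989; Q < K (proceeds forward)

Q₀ = 0.01989 vs Keq = 5.8390e+04 ⇒ Q<K, forward
Step 1:
                   J          A          D          M
  Initial      5.473     0.4724     0.3211     0.4945
  Change     -0.9633    -0.3211    -0.3211     0.3211
  Equil         4.51     0.1513 1.0066e-06     0.8156
  solve Keq expr → x = 0.3211; check Q = 5.8390e+04
Then add 0.04659 M of D.
Step 2:
                   J          A          D          M
  Initial       4.51     0.1513    0.04659     0.8156
  Change     -0.1398   -0.04659   -0.04659    0.04659
  Equil         4.37     0.1047 1.6898e-06     0.8622
  solve Keq expr → x = 0.04659; check Q = 5.8390e+04
Then remove 0.859 M of J.
Step 3:
                   J          A          D          M
  Initial      3.511     0.1047 1.6898e-06     0.8622
  Change  4.7054e-06 1.5685e-06 1.5685e-06 -1.5685e-06
  Equil        3.511     0.1047 3.2583e-06     0.8622
  solve Keq expr → x = -1.5685e-06; check Q = 5.8390e+04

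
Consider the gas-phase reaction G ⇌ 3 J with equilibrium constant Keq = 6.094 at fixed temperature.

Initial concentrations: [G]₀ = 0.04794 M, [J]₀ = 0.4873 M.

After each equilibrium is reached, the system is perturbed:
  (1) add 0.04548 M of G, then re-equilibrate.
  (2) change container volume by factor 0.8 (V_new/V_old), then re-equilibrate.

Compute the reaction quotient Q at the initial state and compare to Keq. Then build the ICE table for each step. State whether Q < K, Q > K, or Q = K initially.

Q₀ = 2.414; Q < K (proceeds forward)

Q₀ = 2.414 vs Keq = 6.094 ⇒ Q<K, forward
Step 1:
                  G         J
  I         0.04794    0.4873
  C        -0.02072   0.06216
  E         0.02722    0.5495
  solve Keq expr → x = 0.02072; check Q = 6.094
Then add 0.04548 M of G.
Step 2:
                  G         J
  I          0.0727    0.5495
  C        -0.02987   0.08961
  E         0.04283    0.6391
  solve Keq expr → x = 0.02987; check Q = 6.094
Then change container volume by factor 0.8 (V_new/V_old).
Step 3:
                  G         J
  I         0.05354    0.7988
  C         0.01596  -0.04787
  E          0.0695     0.751
  solve Keq expr → x = -0.01596; check Q = 6.094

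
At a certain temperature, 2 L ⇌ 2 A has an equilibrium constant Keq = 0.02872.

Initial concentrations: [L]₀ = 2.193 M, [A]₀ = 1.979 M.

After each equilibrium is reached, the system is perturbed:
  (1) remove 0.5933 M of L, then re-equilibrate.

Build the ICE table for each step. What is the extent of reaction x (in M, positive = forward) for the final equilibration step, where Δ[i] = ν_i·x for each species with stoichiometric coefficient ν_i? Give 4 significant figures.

x = -0.04299 M

Q₀ = 0.8144 vs Keq = 0.02872 ⇒ Q>K, reverse
Step 1:
                   L          A
  I            2.193      1.979
  C            1.374     -1.374
  E            3.567     0.6046
  solve Keq expr → x = -0.6872; check Q = 0.02872
Then remove 0.5933 M of L.
Step 2:
                   L          A
  I            2.974     0.6046
  C          0.08598   -0.08598
  E             3.06     0.5186
  solve Keq expr → x = -0.04299; check Q = 0.02872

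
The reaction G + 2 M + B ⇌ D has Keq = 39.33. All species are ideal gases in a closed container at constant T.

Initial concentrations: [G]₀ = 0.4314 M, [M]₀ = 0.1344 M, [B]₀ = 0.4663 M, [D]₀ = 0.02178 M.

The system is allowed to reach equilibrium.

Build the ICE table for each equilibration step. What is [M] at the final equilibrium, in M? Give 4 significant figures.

[M]_eq = 0.08246 M

Q₀ = 5.994 vs Keq = 39.33 ⇒ Q<K, forward
Step 1:
                   G          M          B          D
  I           0.4314     0.1344     0.4663    0.02178
  C         -0.02597   -0.05194   -0.02597    0.02597
  E           0.4054    0.08246     0.4403    0.04775
  solve Keq expr → x = 0.02597; check Q = 39.33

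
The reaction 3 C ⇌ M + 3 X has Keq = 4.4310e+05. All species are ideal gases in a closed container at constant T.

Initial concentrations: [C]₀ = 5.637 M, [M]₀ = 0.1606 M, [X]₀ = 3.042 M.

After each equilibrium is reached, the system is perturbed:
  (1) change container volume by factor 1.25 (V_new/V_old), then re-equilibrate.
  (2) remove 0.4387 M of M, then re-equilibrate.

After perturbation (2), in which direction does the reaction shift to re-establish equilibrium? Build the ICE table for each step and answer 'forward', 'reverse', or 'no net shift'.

Direction: forward

Q₀ = 0.02524 vs Keq = 4.4310e+05 ⇒ Q<K, forward
Step 1:
                    C           M           X
  I             5.637      0.1606       3.042
  C            -5.496       1.832       5.496
  E            0.1409       1.993       8.538
  solve Keq expr → x = 1.832; check Q = 4.4310e+05
Then change container volume by factor 1.25 (V_new/V_old).
Step 2:
                    C           M           X
  I            0.1127       1.594        6.83
  C         -0.007903    0.002634    0.007903
  E            0.1048       1.597       6.838
  solve Keq expr → x = 0.002634; check Q = 4.4310e+05
Then remove 0.4387 M of M.
Step 3:
                    C           M           X
  I            0.1048       1.158       6.838
  C          -0.01041     0.00347     0.01041
  E           0.09443       1.162       6.849
  solve Keq expr → x = 0.00347; check Q = 4.4310e+05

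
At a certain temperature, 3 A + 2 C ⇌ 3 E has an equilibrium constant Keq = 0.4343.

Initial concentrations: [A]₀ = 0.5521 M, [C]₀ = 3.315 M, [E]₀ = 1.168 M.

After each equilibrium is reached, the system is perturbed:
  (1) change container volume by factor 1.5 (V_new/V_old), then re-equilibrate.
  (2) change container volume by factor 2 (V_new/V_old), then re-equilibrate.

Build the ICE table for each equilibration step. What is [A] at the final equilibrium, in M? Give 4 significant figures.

[A]_eq = 0.3099 M

Q₀ = 0.8616 vs Keq = 0.4343 ⇒ Q>K, reverse
Step 1:
                    A           C           E
  init         0.5521       3.315       1.168
  Δ           0.08435     0.05623    -0.08435
  eq           0.6365       3.371       1.084
  solve Keq expr → x = -0.02812; check Q = 0.4343
Then change container volume by factor 1.5 (V_new/V_old).
Step 2:
                    A           C           E
  init         0.4243       2.247      0.7224
  Δ           0.07053     0.04702    -0.07053
  eq           0.4948       2.295      0.6519
  solve Keq expr → x = -0.02351; check Q = 0.4343
Then change container volume by factor 2 (V_new/V_old).
Step 3:
                    A           C           E
  init         0.2474       1.147       0.326
  Δ           0.06253     0.04169    -0.06253
  eq           0.3099       1.189      0.2634
  solve Keq expr → x = -0.02084; check Q = 0.4343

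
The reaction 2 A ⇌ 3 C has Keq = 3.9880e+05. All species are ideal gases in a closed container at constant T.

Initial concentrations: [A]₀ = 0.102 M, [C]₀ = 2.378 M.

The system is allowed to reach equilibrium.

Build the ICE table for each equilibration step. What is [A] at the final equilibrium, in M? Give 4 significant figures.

[A]_eq = 0.00634 M

Q₀ = 1293 vs Keq = 3.9880e+05 ⇒ Q<K, forward
Step 1:
                    A           C
  I             0.102       2.378
  C          -0.09566      0.1435
  E           0.00634       2.521
  solve Keq expr → x = 0.04783; check Q = 3.9880e+05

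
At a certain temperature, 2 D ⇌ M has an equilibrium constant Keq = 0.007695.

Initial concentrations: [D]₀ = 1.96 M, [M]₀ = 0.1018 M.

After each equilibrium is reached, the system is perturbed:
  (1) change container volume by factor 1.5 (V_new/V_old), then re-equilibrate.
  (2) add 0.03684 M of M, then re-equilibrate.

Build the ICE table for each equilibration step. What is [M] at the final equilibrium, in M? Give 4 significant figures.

[M]_eq = 0.01691 M

Q₀ = 0.0265 vs Keq = 0.007695 ⇒ Q>K, reverse
Step 1:
                    D           M
  Initial        1.96      0.1018
  Change        0.136    -0.06799
  Equil         2.096     0.03381
  solve Keq expr → x = -0.06799; check Q = 0.007695
Then change container volume by factor 1.5 (V_new/V_old).
Step 2:
                    D           M
  Initial       1.397     0.02254
  Change       0.0144   -0.007201
  Equil         1.412     0.01534
  solve Keq expr → x = -0.007201; check Q = 0.007695
Then add 0.03684 M of M.
Step 3:
                    D           M
  Initial       1.412     0.05218
  Change      0.07054    -0.03527
  Equil         1.482     0.01691
  solve Keq expr → x = -0.03527; check Q = 0.007695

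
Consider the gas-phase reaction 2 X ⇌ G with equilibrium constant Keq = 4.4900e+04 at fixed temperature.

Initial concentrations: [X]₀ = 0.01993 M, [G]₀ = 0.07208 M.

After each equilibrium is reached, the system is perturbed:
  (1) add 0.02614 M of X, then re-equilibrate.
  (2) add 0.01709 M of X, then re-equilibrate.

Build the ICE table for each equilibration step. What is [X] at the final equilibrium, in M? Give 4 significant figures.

Q₀ = 181.5 vs Keq = 4.4900e+04 ⇒ Q<K, forward
Step 1:
                    X           G
  Initial     0.01993     0.07208
  Change     -0.01858    0.009292
  Equil      0.001346     0.08137
  solve Keq expr → x = 0.009292; check Q = 4.4900e+04
Then add 0.02614 M of X.
Step 2:
                    X           G
  Initial     0.02749     0.08137
  Change     -0.02604     0.01302
  Equil       0.00145     0.09439
  solve Keq expr → x = 0.01302; check Q = 4.4900e+04
Then add 0.01709 M of X.
Step 3:
                    X           G
  Initial     0.01854     0.09439
  Change     -0.01703    0.008513
  Equil      0.001514      0.1029
  solve Keq expr → x = 0.008513; check Q = 4.4900e+04

[X]_eq = 0.001514 M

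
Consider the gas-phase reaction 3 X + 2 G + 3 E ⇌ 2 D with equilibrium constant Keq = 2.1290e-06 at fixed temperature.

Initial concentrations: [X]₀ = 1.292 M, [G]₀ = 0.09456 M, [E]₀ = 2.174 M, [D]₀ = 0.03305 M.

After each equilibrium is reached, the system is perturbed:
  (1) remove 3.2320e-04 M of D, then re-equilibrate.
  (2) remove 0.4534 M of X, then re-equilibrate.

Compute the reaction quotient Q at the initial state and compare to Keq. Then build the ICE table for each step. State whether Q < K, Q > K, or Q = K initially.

Q₀ = 0.005513 vs Keq = 2.1290e-06 ⇒ Q>K, reverse
Step 1:
                   X          G          E          D
  Initial      1.292    0.09456      2.174    0.03305
  Change     0.04815     0.0321    0.04815    -0.0321
  Equil         1.34     0.1267      2.222 9.4977e-04
  solve Keq expr → x = -0.01605; check Q = 2.1290e-06
Then remove 3.2320e-04 M of D.
Step 2:
                   X          G          E          D
  Initial       1.34     0.1267      2.222 6.2657e-04
  Change  -4.7998e-04 -3.1998e-04 -4.7998e-04 3.1998e-04
  Equil         1.34     0.1263      2.222 9.4656e-04
  solve Keq expr → x = 1.5999e-04; check Q = 2.1290e-06
Then remove 0.4534 M of X.
Step 3:
                   X          G          E          D
  Initial     0.8863     0.1263      2.222 9.4656e-04
  Change  6.5203e-04 4.3468e-04 6.5203e-04 -4.3468e-04
  Equil       0.8869     0.1268      2.222 5.1187e-04
  solve Keq expr → x = -2.1734e-04; check Q = 2.1290e-06

Q₀ = 0.005513; Q > K (proceeds reverse)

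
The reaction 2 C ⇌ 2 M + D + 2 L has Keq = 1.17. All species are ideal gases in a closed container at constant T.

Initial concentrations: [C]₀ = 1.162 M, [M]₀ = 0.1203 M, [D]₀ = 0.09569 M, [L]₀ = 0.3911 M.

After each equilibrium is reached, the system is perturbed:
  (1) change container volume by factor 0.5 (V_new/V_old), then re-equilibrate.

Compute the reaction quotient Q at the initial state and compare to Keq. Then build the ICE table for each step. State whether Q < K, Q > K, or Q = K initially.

Q₀ = 1.5688e-04 vs Keq = 1.17 ⇒ Q<K, forward
Step 1:
                  C         M         D         L
  init        1.162    0.1203   0.09569    0.3911
  Δ          -0.663     0.663    0.3315     0.663
  eq          0.499    0.7833    0.4272     1.054
  solve Keq expr → x = 0.3315; check Q = 1.17
Then change container volume by factor 0.5 (V_new/V_old).
Step 2:
                  C         M         D         L
  init       0.9979     1.567    0.8544     2.108
  Δ          0.4251   -0.4251   -0.2126   -0.4251
  eq          1.423     1.142    0.6418     1.683
  solve Keq expr → x = -0.2126; check Q = 1.17

Q₀ = 1.5688e-04; Q < K (proceeds forward)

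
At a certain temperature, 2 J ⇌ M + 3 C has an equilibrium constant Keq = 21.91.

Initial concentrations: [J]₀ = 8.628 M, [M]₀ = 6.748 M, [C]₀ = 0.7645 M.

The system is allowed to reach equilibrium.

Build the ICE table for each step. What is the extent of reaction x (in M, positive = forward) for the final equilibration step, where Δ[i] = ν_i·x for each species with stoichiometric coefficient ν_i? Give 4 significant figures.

x = 1.291 M

Q₀ = 0.0405 vs Keq = 21.91 ⇒ Q<K, forward
Step 1:
                   J          M          C
  init         8.628      6.748     0.7645
  Δ           -2.581      1.291      3.872
  eq           6.047      8.039      4.636
  solve Keq expr → x = 1.291; check Q = 21.91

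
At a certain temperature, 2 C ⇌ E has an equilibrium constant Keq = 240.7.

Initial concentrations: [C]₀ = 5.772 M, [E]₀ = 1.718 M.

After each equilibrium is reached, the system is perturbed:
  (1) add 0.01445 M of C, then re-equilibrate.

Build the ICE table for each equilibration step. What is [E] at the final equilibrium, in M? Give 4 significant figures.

Q₀ = 0.05157 vs Keq = 240.7 ⇒ Q<K, forward
Step 1:
                  C         E
  init        5.772     1.718
  Δ          -5.635     2.817
  eq         0.1373     4.535
  solve Keq expr → x = 2.817; check Q = 240.7
Then add 0.01445 M of C.
Step 2:
                  C         E
  init       0.1517     4.535
  Δ        -0.01434  0.007171
  eq         0.1374     4.543
  solve Keq expr → x = 0.007171; check Q = 240.7

[E]_eq = 4.543 M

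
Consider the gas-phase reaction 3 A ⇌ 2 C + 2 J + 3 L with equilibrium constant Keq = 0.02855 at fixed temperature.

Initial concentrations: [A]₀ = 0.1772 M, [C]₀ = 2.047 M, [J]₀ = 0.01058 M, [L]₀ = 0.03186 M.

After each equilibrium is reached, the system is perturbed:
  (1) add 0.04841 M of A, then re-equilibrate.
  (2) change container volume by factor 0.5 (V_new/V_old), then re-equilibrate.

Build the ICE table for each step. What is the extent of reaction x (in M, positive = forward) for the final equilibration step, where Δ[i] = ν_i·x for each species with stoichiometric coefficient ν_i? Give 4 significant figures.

Q₀ = 2.7262e-06 vs Keq = 0.02855 ⇒ Q<K, forward
Step 1:
                   A          C          J          L
  init        0.1772      2.047    0.01058    0.03186
  Δ         -0.08049    0.05366    0.05366    0.08049
  eq         0.09671      2.101    0.06424     0.1123
  solve Keq expr → x = 0.02683; check Q = 0.02855
Then add 0.04841 M of A.
Step 2:
                   A          C          J          L
  init        0.1451      2.101    0.06424     0.1123
  Δ         -0.01832    0.01221    0.01221    0.01832
  eq          0.1268      2.113    0.07645     0.1307
  solve Keq expr → x = 0.006106; check Q = 0.02855
Then change container volume by factor 0.5 (V_new/V_old).
Step 3:
                   A          C          J          L
  init        0.2536      4.226     0.1529     0.2613
  Δ          0.07924   -0.05283   -0.05283   -0.07924
  eq          0.3329      4.173     0.1001     0.1821
  solve Keq expr → x = -0.02641; check Q = 0.02855

x = -0.02641 M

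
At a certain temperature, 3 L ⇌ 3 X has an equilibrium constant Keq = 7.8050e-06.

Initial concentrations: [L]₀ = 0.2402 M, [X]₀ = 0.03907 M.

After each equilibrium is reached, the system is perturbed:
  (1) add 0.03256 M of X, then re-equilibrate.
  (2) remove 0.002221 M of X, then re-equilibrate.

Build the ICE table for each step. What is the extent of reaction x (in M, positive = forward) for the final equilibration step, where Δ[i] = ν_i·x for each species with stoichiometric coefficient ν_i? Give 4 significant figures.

Q₀ = 0.004303 vs Keq = 7.8050e-06 ⇒ Q>K, reverse
Step 1:
                    L           X
  Initial      0.2402     0.03907
  Change      0.03364    -0.03364
  Equil        0.2738    0.005432
  solve Keq expr → x = -0.01121; check Q = 7.8050e-06
Then add 0.03256 M of X.
Step 2:
                    L           X
  Initial      0.2738     0.03799
  Change      0.03193    -0.03193
  Equil        0.3058    0.006065
  solve Keq expr → x = -0.01064; check Q = 7.8050e-06
Then remove 0.002221 M of X.
Step 3:
                    L           X
  Initial      0.3058    0.003844
  Change    -0.002178    0.002178
  Equil        0.3036    0.006022
  solve Keq expr → x = 7.2593e-04; check Q = 7.8050e-06

x = 7.2593e-04 M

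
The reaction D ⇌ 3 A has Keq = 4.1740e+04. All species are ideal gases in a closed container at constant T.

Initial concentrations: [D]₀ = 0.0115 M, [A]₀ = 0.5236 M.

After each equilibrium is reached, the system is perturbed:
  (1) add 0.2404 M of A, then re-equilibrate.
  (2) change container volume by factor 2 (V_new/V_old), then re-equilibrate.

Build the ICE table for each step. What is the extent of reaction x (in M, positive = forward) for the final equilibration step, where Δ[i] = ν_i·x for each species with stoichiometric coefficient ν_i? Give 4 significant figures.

x = 4.5733e-06 M

Q₀ = 12.48 vs Keq = 4.1740e+04 ⇒ Q<K, forward
Step 1:
                  D         A
  I          0.0115    0.5236
  C         -0.0115   0.03449
  E       4.1644e-06    0.5581
  solve Keq expr → x = 0.0115; check Q = 4.1740e+04
Then add 0.2404 M of A.
Step 2:
                  D         A
  I       4.1644e-06    0.7985
  C       8.0314e-06 -2.4094e-05
  E       1.2196e-05    0.7985
  solve Keq expr → x = -8.0314e-06; check Q = 4.1740e+04
Then change container volume by factor 2 (V_new/V_old).
Step 3:
                  D         A
  I       6.0979e-06    0.3992
  C       -4.5733e-06 1.3720e-05
  E       1.5246e-06    0.3992
  solve Keq expr → x = 4.5733e-06; check Q = 4.1740e+04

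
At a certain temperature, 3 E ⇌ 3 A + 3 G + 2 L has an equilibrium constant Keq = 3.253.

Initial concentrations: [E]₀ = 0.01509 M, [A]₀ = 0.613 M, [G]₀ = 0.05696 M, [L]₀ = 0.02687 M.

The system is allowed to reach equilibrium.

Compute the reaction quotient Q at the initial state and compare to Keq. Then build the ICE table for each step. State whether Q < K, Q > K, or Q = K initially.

Q₀ = 0.008945; Q < K (proceeds forward)

Q₀ = 0.008945 vs Keq = 3.253 ⇒ Q<K, forward
Step 1:
                   E          A          G          L
  I          0.01509      0.613    0.05696    0.02687
  C         -0.01199    0.01199    0.01199   0.007991
  E         0.003103      0.625    0.06895    0.03486
  solve Keq expr → x = 0.003996; check Q = 3.253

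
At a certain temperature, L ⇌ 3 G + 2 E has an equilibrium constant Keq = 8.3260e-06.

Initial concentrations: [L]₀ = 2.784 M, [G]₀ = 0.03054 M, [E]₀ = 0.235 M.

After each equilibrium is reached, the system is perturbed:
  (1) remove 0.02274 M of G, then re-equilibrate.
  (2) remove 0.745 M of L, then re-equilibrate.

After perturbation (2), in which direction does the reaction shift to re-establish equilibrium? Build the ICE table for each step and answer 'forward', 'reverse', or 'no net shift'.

Q₀ = 5.6503e-07 vs Keq = 8.3260e-06 ⇒ Q<K, forward
Step 1:
                   L          G          E
  init         2.784    0.03054      0.235
  Δ         -0.01305    0.03915     0.0261
  eq           2.771    0.06969     0.2611
  solve Keq expr → x = 0.01305; check Q = 8.3260e-06
Then remove 0.02274 M of G.
Step 2:
                   L          G          E
  init         2.771    0.04695     0.2611
  Δ         -0.00679    0.02037    0.01358
  eq           2.764    0.06732     0.2747
  solve Keq expr → x = 0.00679; check Q = 8.3260e-06
Then remove 0.745 M of L.
Step 3:
                   L          G          E
  init         2.019    0.06732     0.2747
  Δ         0.002023  -0.006068  -0.004045
  eq           2.021    0.06125     0.2706
  solve Keq expr → x = -0.002023; check Q = 8.3260e-06

Direction: reverse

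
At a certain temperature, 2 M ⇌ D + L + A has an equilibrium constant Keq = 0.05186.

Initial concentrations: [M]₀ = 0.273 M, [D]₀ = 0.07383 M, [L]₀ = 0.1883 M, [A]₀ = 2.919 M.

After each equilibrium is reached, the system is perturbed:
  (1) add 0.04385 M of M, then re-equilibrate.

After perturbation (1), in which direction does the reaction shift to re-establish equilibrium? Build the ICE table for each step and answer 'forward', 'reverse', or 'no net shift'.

Direction: forward

Q₀ = 0.5445 vs Keq = 0.05186 ⇒ Q>K, reverse
Step 1:
                    M           D           L           A
  init          0.273     0.07383      0.1883       2.919
  Δ            0.1084    -0.05419    -0.05419    -0.05419
  eq           0.3814     0.01964      0.1341       2.865
  solve Keq expr → x = -0.05419; check Q = 0.05186
Then add 0.04385 M of M.
Step 2:
                    M           D           L           A
  init         0.4252     0.01964      0.1341       2.865
  Δ         -0.006783    0.003392    0.003392    0.003392
  eq           0.4185     0.02303      0.1375       2.868
  solve Keq expr → x = 0.003392; check Q = 0.05186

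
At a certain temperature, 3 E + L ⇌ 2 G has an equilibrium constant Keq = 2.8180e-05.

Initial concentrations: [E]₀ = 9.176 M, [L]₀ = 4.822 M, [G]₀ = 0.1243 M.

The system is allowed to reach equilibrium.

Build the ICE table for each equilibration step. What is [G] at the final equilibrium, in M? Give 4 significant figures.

Q₀ = 4.1472e-06 vs Keq = 2.8180e-05 ⇒ Q<K, forward
Step 1:
                   E          L          G
  Initial      9.176      4.822     0.1243
  Change     -0.2736    -0.0912     0.1824
  Equil        8.902      4.731     0.3067
  solve Keq expr → x = 0.0912; check Q = 2.8180e-05

[G]_eq = 0.3067 M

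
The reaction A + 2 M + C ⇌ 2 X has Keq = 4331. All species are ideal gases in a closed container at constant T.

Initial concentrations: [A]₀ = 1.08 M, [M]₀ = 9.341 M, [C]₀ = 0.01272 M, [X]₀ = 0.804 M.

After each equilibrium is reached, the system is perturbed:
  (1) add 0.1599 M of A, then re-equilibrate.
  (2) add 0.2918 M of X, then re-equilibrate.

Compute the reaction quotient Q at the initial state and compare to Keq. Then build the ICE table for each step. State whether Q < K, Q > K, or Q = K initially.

Q₀ = 0.5393; Q < K (proceeds forward)

Q₀ = 0.5393 vs Keq = 4331 ⇒ Q<K, forward
Step 1:
                   A          M          C          X
  I             1.08      9.341    0.01272      0.804
  C         -0.01272   -0.02544   -0.01272    0.02544
  E            1.067      9.316 1.7151e-06     0.8294
  solve Keq expr → x = 0.01272; check Q = 4331
Then add 0.1599 M of A.
Step 2:
                   A          M          C          X
  I            1.227      9.316 1.7151e-06     0.8294
  C       -2.2347e-07 -4.4694e-07 -2.2347e-07 4.4694e-07
  E            1.227      9.316 1.4916e-06     0.8294
  solve Keq expr → x = 2.2347e-07; check Q = 4331
Then add 0.2918 M of X.
Step 3:
                   A          M          C          X
  I            1.227      9.316 1.4916e-06      1.121
  C       1.2341e-06 2.4682e-06 1.2341e-06 -2.4682e-06
  E            1.227      9.316 2.7257e-06      1.121
  solve Keq expr → x = -1.2341e-06; check Q = 4331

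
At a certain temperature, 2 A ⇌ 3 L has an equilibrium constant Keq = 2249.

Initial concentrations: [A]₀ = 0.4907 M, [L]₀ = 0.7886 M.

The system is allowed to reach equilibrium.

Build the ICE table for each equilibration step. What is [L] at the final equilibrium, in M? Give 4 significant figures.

Q₀ = 2.037 vs Keq = 2249 ⇒ Q<K, forward
Step 1:
                    A           L
  Initial      0.4907      0.7886
  Change      -0.4532      0.6798
  Equil       0.03752       1.468
  solve Keq expr → x = 0.2266; check Q = 2249

[L]_eq = 1.468 M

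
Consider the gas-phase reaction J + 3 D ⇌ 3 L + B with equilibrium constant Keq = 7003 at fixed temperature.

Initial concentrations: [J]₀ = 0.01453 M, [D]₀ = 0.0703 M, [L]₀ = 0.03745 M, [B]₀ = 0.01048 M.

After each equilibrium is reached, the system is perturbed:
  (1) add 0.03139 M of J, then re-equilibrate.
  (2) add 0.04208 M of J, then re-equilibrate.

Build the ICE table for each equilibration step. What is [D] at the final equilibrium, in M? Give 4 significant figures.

[D]_eq = 0.004271 M

Q₀ = 0.109 vs Keq = 7003 ⇒ Q<K, forward
Step 1:
                  J         D         L         B
  I         0.01453    0.0703   0.03745   0.01048
  C        -0.01443   -0.0433    0.0433   0.01443
  E       9.5233e-05     0.027   0.08075   0.02491
  solve Keq expr → x = 0.01443; check Q = 7003
Then add 0.03139 M of J.
Step 2:
                  J         D         L         B
  I         0.03149     0.027   0.08075   0.02491
  C       -0.007056  -0.02117   0.02117  0.007056
  E         0.02443  0.005827    0.1019   0.03197
  solve Keq expr → x = 0.007056; check Q = 7003
Then add 0.04208 M of J.
Step 3:
                  J         D         L         B
  I         0.06651  0.005827    0.1019   0.03197
  C       -5.1878e-04 -0.001556  0.001556 5.1878e-04
  E         0.06599  0.004271    0.1035   0.03249
  solve Keq expr → x = 5.1878e-04; check Q = 7003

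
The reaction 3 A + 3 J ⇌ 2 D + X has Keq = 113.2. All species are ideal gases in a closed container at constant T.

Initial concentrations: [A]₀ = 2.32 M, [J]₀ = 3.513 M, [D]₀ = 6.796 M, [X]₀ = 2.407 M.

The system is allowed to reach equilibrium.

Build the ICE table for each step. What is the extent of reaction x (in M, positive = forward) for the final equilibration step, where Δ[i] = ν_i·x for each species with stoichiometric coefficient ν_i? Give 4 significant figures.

x = 0.5591 M

Q₀ = 0.2053 vs Keq = 113.2 ⇒ Q<K, forward
Step 1:
                    A           J           D           X
  init           2.32       3.513       6.796       2.407
  Δ            -1.677      -1.677       1.118      0.5591
  eq           0.6426       1.836       7.914       2.966
  solve Keq expr → x = 0.5591; check Q = 113.2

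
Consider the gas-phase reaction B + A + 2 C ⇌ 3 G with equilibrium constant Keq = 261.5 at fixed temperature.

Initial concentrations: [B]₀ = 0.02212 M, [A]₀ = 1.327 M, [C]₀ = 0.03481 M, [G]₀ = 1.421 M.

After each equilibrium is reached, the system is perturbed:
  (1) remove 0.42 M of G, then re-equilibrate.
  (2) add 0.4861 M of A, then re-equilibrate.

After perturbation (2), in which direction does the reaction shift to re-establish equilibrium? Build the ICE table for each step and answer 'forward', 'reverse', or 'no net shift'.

Q₀ = 8.0671e+04 vs Keq = 261.5 ⇒ Q>K, reverse
Step 1:
                    B           A           C           G
  I           0.02212       1.327     0.03481       1.421
  C           0.08378     0.08378      0.1676     -0.2514
  E            0.1059       1.411      0.2024        1.17
  solve Keq expr → x = -0.08378; check Q = 261.5
Then remove 0.42 M of G.
Step 2:
                    B           A           C           G
  I            0.1059       1.411      0.2024      0.7496
  C          -0.02879    -0.02879    -0.05758     0.08637
  E           0.07711       1.382      0.1448       0.836
  solve Keq expr → x = 0.02879; check Q = 261.5
Then add 0.4861 M of A.
Step 3:
                    B           A           C           G
  I           0.07711       1.868      0.1448       0.836
  C         -0.005642   -0.005642    -0.01128     0.01693
  E           0.07147       1.862      0.1335      0.8529
  solve Keq expr → x = 0.005642; check Q = 261.5

Direction: forward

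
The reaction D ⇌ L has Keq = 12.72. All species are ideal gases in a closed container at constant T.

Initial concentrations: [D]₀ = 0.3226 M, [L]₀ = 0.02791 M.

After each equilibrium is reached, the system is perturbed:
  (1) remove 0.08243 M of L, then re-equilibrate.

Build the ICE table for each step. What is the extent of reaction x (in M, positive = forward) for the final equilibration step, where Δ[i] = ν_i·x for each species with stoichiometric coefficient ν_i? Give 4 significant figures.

x = 0.006008 M

Q₀ = 0.08652 vs Keq = 12.72 ⇒ Q<K, forward
Step 1:
                  D         L
  I          0.3226   0.02791
  C         -0.2971    0.2971
  E         0.02555     0.325
  solve Keq expr → x = 0.2971; check Q = 12.72
Then remove 0.08243 M of L.
Step 2:
                  D         L
  I         0.02555    0.2425
  C       -0.006008  0.006008
  E         0.01954    0.2485
  solve Keq expr → x = 0.006008; check Q = 12.72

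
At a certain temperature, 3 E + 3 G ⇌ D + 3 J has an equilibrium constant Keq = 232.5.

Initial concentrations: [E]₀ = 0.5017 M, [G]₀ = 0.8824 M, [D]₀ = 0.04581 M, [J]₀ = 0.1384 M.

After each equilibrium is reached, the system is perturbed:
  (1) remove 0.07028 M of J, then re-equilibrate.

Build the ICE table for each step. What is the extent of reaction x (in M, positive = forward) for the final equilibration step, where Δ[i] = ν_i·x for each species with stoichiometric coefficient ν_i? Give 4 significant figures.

x = 0.003092 M

Q₀ = 0.0014 vs Keq = 232.5 ⇒ Q<K, forward
Step 1:
                   E          G          D          J
  init        0.5017     0.8824    0.04581     0.1384
  Δ          -0.3996    -0.3996     0.1332     0.3996
  eq          0.1021     0.4828      0.179      0.538
  solve Keq expr → x = 0.1332; check Q = 232.5
Then remove 0.07028 M of J.
Step 2:
                   E          G          D          J
  init        0.1021     0.4828      0.179     0.4677
  Δ        -0.009277  -0.009277   0.003092   0.009277
  eq         0.09285     0.4735     0.1821      0.477
  solve Keq expr → x = 0.003092; check Q = 232.5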